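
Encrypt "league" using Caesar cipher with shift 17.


Word: "league"
Shift: 17
Each letter → (letter + shift) mod 26:
  'l' (11) + 17 = 2 → 'c'
  'e' (4) + 17 = 21 → 'v'
  'a' (0) + 17 = 17 → 'r'
  'g' (6) + 17 = 23 → 'x'
  'u' (20) + 17 = 11 → 'l'
  'e' (4) + 17 = 21 → 'v'
Result = "cvrxlv"


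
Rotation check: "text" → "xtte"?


Word: "text", Candidate: "xtte"
Method: check if candidate is substring of word+word
"texttext" contains "xtte"? Yes
Is rotation = Yes


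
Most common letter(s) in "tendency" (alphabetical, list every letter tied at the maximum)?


Word: "tendency"
Letter counts:
  'c': 1
  'd': 1
  'e': 2
  'n': 2
  't': 1
  'y': 1
Maximum count = 2
Most frequent = 'e', 'n' (2 times each)


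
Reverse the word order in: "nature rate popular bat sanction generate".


Original: "nature rate popular bat sanction generate"
Words (1..n): nature | rate | popular | bat | sanction | generate
Reversed (n..1): generate | sanction | bat | popular | rate | nature
Result = "generate sanction bat popular rate nature"


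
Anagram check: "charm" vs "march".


Word 1: "charm" → sorted: achmr
Word 2: "march" → sorted: achmr
Same letters? achmr == achmr
Anagram = Yes


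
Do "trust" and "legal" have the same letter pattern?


Pattern of "trust": [0, 1, 2, 3, 0]
Pattern of "legal": [0, 1, 2, 3, 0]
Patterns match
Same pattern = Yes


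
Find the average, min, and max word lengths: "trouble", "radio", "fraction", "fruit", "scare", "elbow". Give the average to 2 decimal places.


Lengths: "trouble"=7, "radio"=5, "fraction"=8, "fruit"=5, "scare"=5, "elbow"=5
Sum = 35, Count = 6
Average = 35/6 = 5.83
= avg=5.83, min=5, max=8


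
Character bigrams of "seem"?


Word: "seem" (length 4)
Number of bigrams = 4 - 2 + 1 = 3
  Position 0: "se"
  Position 1: "ee"
  Position 2: "em"
Bigrams = "se", "ee", "em"


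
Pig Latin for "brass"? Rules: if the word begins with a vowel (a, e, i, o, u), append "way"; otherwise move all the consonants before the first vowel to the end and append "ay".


Word: "brass"
Starts with consonant(s) → move to end, add 'ay'
Consonant cluster: "br"
Pig Latin = "assbray"


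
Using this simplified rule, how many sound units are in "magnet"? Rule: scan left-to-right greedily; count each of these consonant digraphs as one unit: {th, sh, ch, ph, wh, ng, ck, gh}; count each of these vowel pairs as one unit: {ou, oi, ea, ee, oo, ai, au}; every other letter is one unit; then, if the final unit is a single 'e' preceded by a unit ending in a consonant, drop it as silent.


Word: "magnet" (6 letters)
Left-to-right scan:
  1. 'm' (letter)
  2. 'a' (letter)
  3. 'g' (letter)
  4. 'n' (letter)
  5. 'e' (letter)
  6. 't' (letter)
Units from scan: 6
Sound units = 6 units


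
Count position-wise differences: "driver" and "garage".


Comparing character by character (same length = 6):
  Pos 0: 'd' vs 'g' !=
  Pos 1: 'r' vs 'a' !=
  Pos 2: 'i' vs 'r' !=
  Pos 3: 'v' vs 'a' !=
  Pos 4: 'e' vs 'g' !=
  Pos 5: 'r' vs 'e' !=
Hamming distance = 6


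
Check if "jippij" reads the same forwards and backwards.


Word: "jippij"
Reversed: "jippij"
Forward == Backward? jippij == jippij
Palindrome = Yes


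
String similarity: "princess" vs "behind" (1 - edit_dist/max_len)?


Word 1: "princess" (length 8)
Word 2: "behind" (length 6)
One optimal edit sequence:
  1. insert 'b'  (+1)
  2. substitute 'p' -> 'e'  (+1)
  3. substitute 'r' -> 'h'  (+1)
  4. keep 'i'
  5. keep 'n'
  6. delete 'c'  (+1)
  7. delete 'e'  (+1)
  8. delete 's'  (+1)
  9. substitute 's' -> 'd'  (+1)
Edit distance = 7
Max length = max(8, 6) = 8
Similarity = 1 - 7/8
= 0.1250


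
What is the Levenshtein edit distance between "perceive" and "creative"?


Word 1: "perceive" (length 8)
Word 2: "creative" (length 8)
One optimal edit sequence (insert/delete/substitute each cost 1):
  1. substitute 'p' -> 'c'  (+1)
  2. substitute 'e' -> 'r'  (+1)
  3. substitute 'r' -> 'e'  (+1)
  4. substitute 'c' -> 'a'  (+1)
  5. substitute 'e' -> 't'  (+1)
  6. keep 'i'
  7. keep 'v'
  8. keep 'e'
Total edit operations: 5
Edit distance = 5


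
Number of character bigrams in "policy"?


Word: "policy" (length 6)
Number of 2-grams = length - 2 + 1 = 6 - 2 + 1
= 5


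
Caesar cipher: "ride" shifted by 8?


Word: "ride"
Shift: 8
Each letter → (letter + shift) mod 26:
  'r' (17) + 8 = 25 → 'z'
  'i' (8) + 8 = 16 → 'q'
  'd' (3) + 8 = 11 → 'l'
  'e' (4) + 8 = 12 → 'm'
Result = "zqlm"


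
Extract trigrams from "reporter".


Word: "reporter" (length 8)
Number of trigrams = 8 - 3 + 1 = 6
  Position 0: "rep"
  Position 1: "epo"
  Position 2: "por"
  Position 3: "ort"
  Position 4: "rte"
  Position 5: "ter"
Trigrams = "rep", "epo", "por", "ort", "rte", "ter"


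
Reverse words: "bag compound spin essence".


Original: "bag compound spin essence"
Words (1..n): bag | compound | spin | essence
Reversed (n..1): essence | spin | compound | bag
Result = "essence spin compound bag"


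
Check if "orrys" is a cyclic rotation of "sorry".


Word: "sorry", Candidate: "orrys"
Method: check if candidate is substring of word+word
"sorrysorry" contains "orrys"? Yes
Is rotation = Yes


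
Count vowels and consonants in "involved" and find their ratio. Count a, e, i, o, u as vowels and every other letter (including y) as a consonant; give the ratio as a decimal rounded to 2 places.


Word: "involved"
Vowels (a,e,i,o,u): 3
Consonants: 5
Ratio = 3/5
= 0.60


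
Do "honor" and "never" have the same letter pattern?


Pattern of "honor": [0, 1, 2, 1, 3]
Pattern of "never": [0, 1, 2, 1, 3]
Patterns match
Same pattern = Yes


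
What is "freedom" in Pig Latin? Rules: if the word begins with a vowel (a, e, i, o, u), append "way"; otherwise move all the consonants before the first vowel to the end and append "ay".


Word: "freedom"
Starts with consonant(s) → move to end, add 'ay'
Consonant cluster: "fr"
Pig Latin = "eedomfray"


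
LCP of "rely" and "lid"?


Word 1: "rely"
Word 2: "lid"
Comparing from start:
  Pos 0: 'r' != 'l' (stop)
LCP = "" (length 0)


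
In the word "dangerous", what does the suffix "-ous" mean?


Suffix: -ous
As in: dangerous -> danger + -ous
Meaning = having quality of


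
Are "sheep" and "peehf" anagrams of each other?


Word 1: "sheep" → sorted: eehps
Word 2: "peehf" → sorted: eefhp
Same letters? eehps != eefhp
Anagram = No


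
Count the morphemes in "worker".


Word: "worker"
Morphemes: work + -er
Each morpheme carries meaning
= 2 morphemes


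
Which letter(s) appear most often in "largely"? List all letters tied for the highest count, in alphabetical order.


Word: "largely"
Letter counts:
  'a': 1
  'e': 1
  'g': 1
  'l': 2
  'r': 1
  'y': 1
Maximum count = 2
Most frequent = 'l' (2 times each)


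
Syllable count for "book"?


Word: "book"
Syllable breakdown: book
Counting: 1 part
= 1 syllable


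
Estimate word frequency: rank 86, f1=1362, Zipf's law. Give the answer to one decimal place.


Zipf's law: f(r) = f(1) / r
f(1) = 1362
f(86) = 1362 / 86
= 15.8 occurrences


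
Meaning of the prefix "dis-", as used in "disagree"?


Prefix: dis-
As in: disagree -> dis- + agree
Meaning = not / opposite


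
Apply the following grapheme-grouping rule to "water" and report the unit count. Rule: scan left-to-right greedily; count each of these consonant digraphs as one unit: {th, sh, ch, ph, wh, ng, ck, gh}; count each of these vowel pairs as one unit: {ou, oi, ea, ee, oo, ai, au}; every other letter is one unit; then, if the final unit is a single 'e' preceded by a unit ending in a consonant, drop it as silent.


Word: "water" (5 letters)
Left-to-right scan:
  (1) 'w' (letter)
  (2) 'a' (letter)
  (3) 't' (letter)
  (4) 'e' (letter)
  (5) 'r' (letter)
Units from scan: 5
Sound units = 5 units


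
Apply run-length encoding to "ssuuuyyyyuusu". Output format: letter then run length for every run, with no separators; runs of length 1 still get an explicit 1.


String: "ssuuuyyyyuusu"
Scanning for consecutive runs:
  's' x 2
  'u' x 3
  'y' x 4
  'u' x 2
  's' x 1
  'u' x 1
RLE = "s2u3y4u2s1u1"


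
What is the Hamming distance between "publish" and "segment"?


Comparing character by character (same length = 7):
  Pos 0: 'p' vs 's' !=
  Pos 1: 'u' vs 'e' !=
  Pos 2: 'b' vs 'g' !=
  Pos 3: 'l' vs 'm' !=
  Pos 4: 'i' vs 'e' !=
  Pos 5: 's' vs 'n' !=
  Pos 6: 'h' vs 't' !=
Hamming distance = 7


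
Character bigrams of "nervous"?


Word: "nervous" (length 7)
Number of bigrams = 7 - 2 + 1 = 6
  Position 0: "ne"
  Position 1: "er"
  Position 2: "rv"
  Position 3: "vo"
  Position 4: "ou"
  Position 5: "us"
Bigrams = "ne", "er", "rv", "vo", "ou", "us"


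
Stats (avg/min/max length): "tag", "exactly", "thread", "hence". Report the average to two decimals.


Lengths: "tag"=3, "exactly"=7, "thread"=6, "hence"=5
Sum = 21, Count = 4
Average = 21/4 = 5.25
= avg=5.25, min=3, max=7


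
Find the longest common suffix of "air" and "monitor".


Word 1: "air"
Word 2: "monitor"
Comparing from end:
  Pos -1: 'r' == 'r'
  Pos -2: 'i' != 'o' (stop)
LCS = "r" (length 1)


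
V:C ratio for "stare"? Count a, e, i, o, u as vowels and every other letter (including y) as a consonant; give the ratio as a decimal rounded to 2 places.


Word: "stare"
Vowels (a,e,i,o,u): 2
Consonants: 3
Ratio = 2/3
= 0.67


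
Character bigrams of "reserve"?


Word: "reserve" (length 7)
Number of bigrams = 7 - 2 + 1 = 6
  Position 0: "re"
  Position 1: "es"
  Position 2: "se"
  Position 3: "er"
  Position 4: "rv"
  Position 5: "ve"
Bigrams = "re", "es", "se", "er", "rv", "ve"


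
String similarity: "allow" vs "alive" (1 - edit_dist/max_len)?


Word 1: "allow" (length 5)
Word 2: "alive" (length 5)
One optimal edit sequence:
  1. keep 'a'
  2. keep 'l'
  3. substitute 'l' -> 'i'  (+1)
  4. substitute 'o' -> 'v'  (+1)
  5. substitute 'w' -> 'e'  (+1)
Edit distance = 3
Max length = max(5, 5) = 5
Similarity = 1 - 3/5
= 0.4000


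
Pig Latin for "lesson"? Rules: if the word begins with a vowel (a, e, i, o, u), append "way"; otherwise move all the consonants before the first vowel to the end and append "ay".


Word: "lesson"
Starts with consonant(s) → move to end, add 'ay'
Consonant cluster: "l"
Pig Latin = "essonlay"


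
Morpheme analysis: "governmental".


Word: "governmental"
Morphemes: govern / -ment / -al
Each morpheme carries meaning
= 3 morphemes


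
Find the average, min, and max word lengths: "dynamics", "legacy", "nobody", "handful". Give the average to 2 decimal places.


Lengths: "dynamics"=8, "legacy"=6, "nobody"=6, "handful"=7
Sum = 27, Count = 4
Average = 27/4 = 6.75
= avg=6.75, min=6, max=8


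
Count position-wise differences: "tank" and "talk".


Comparing character by character (same length = 4):
  Pos 0: 't' vs 't' =
  Pos 1: 'a' vs 'a' =
  Pos 2: 'n' vs 'l' !=
  Pos 3: 'k' vs 'k' =
Hamming distance = 1


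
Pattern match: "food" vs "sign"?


Pattern of "food": [0, 1, 1, 2]
Pattern of "sign": [0, 1, 2, 3]
Patterns do not match
Same pattern = No


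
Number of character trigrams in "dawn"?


Word: "dawn" (length 4)
Number of 3-grams = length - 3 + 1 = 4 - 3 + 1
= 2


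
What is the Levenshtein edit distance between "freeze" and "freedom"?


Word 1: "freeze" (length 6)
Word 2: "freedom" (length 7)
One optimal edit sequence (insert/delete/substitute each cost 1):
  1. keep 'f'
  2. keep 'r'
  3. keep 'e'
  4. keep 'e'
  5. insert 'd'  (+1)
  6. substitute 'z' -> 'o'  (+1)
  7. substitute 'e' -> 'm'  (+1)
Total edit operations: 3
Edit distance = 3


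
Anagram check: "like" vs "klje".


Word 1: "like" → sorted: eikl
Word 2: "klje" → sorted: ejkl
Same letters? eikl != ejkl
Anagram = No


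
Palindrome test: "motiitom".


Word: "motiitom"
Reversed: "motiitom"
Forward == Backward? motiitom == motiitom
Palindrome = Yes


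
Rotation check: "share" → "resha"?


Word: "share", Candidate: "resha"
Method: check if candidate is substring of word+word
"shareshare" contains "resha"? Yes
Is rotation = Yes


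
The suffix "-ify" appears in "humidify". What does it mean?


Suffix: -ify
As in: humidify -> humid + -ify
Meaning = to make


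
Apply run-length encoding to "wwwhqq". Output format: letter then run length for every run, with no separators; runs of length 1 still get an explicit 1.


String: "wwwhqq"
Scanning for consecutive runs:
  'w' x 3
  'h' x 1
  'q' x 2
RLE = "w3h1q2"


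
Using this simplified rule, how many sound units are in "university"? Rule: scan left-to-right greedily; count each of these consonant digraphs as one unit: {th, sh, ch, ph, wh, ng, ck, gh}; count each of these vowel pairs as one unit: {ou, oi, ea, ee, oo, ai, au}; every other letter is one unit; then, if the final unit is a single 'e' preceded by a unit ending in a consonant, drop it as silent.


Word: "university" (10 letters)
Left-to-right scan:
  (1) 'u' (letter)
  (2) 'n' (letter)
  (3) 'i' (letter)
  (4) 'v' (letter)
  (5) 'e' (letter)
  (6) 'r' (letter)
  (7) 's' (letter)
  (8) 'i' (letter)
  (9) 't' (letter)
  (10) 'y' (letter)
Units from scan: 10
Sound units = 10 units


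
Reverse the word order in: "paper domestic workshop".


Original: "paper domestic workshop"
Words (1..n): paper | domestic | workshop
Reversed (n..1): workshop | domestic | paper
Result = "workshop domestic paper"


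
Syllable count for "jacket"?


Word: "jacket"
Syllable breakdown: jack / et
Counting: 2 parts
= 2 syllables


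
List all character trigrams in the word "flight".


Word: "flight" (length 6)
Number of trigrams = 6 - 3 + 1 = 4
  Position 0: "fli"
  Position 1: "lig"
  Position 2: "igh"
  Position 3: "ght"
Trigrams = "fli", "lig", "igh", "ght"


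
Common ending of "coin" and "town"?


Word 1: "coin"
Word 2: "town"
Comparing from end:
  Pos -1: 'n' == 'n'
  Pos -2: 'i' != 'w' (stop)
LCS = "n" (length 1)


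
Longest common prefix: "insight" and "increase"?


Word 1: "insight"
Word 2: "increase"
Comparing from start:
  Pos 0: 'i' == 'i'
  Pos 1: 'n' == 'n'
  Pos 2: 's' != 'c' (stop)
LCP = "in" (length 2)


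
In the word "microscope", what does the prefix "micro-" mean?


Prefix: micro-
Example: microscope = micro- + scope
Meaning = small


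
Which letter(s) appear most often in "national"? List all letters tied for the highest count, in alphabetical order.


Word: "national"
Letter counts:
  'a': 2
  'i': 1
  'l': 1
  'n': 2
  'o': 1
  't': 1
Maximum count = 2
Most frequent = 'a', 'n' (2 times each)


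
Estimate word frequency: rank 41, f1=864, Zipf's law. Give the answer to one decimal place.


Zipf's law: f(r) = f(1) / r
f(1) = 864
f(41) = 864 / 41
= 21.1 occurrences


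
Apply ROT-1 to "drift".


Word: "drift"
Shift: 1
Each letter → (letter + shift) mod 26:
  'd' (3) + 1 = 4 → 'e'
  'r' (17) + 1 = 18 → 's'
  'i' (8) + 1 = 9 → 'j'
  'f' (5) + 1 = 6 → 'g'
  't' (19) + 1 = 20 → 'u'
Result = "esjgu"


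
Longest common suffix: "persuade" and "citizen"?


Word 1: "persuade"
Word 2: "citizen"
Comparing from end:
  Pos -1: 'e' != 'n' (stop)
LCS = "" (length 0)


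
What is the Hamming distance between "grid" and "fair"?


Comparing character by character (same length = 4):
  Pos 0: 'g' vs 'f' !=
  Pos 1: 'r' vs 'a' !=
  Pos 2: 'i' vs 'i' =
  Pos 3: 'd' vs 'r' !=
Hamming distance = 3


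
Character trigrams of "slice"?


Word: "slice" (length 5)
Number of trigrams = 5 - 3 + 1 = 3
  Position 0: "sli"
  Position 1: "lic"
  Position 2: "ice"
Trigrams = "sli", "lic", "ice"


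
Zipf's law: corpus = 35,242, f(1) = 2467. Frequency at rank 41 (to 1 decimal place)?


Zipf's law: f(r) = f(1) / r
f(1) = 2467
f(41) = 2467 / 41
= 60.2 occurrences


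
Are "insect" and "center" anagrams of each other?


Word 1: "insect" → sorted: ceinst
Word 2: "center" → sorted: ceenrt
Same letters? ceinst != ceenrt
Anagram = No


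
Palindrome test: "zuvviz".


Word: "zuvviz"
Reversed: "zivvuz"
Forward == Backward? zuvviz != zivvuz
Palindrome = No


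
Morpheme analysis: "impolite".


Word: "impolite"
Morphemes: im- / polite
Each morpheme carries meaning
= 2 morphemes


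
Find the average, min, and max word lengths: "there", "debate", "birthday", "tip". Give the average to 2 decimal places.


Lengths: "there"=5, "debate"=6, "birthday"=8, "tip"=3
Sum = 22, Count = 4
Average = 22/4 = 5.50
= avg=5.50, min=3, max=8


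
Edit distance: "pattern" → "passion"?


Word 1: "pattern" (length 7)
Word 2: "passion" (length 7)
One optimal edit sequence (insert/delete/substitute each cost 1):
  1. keep 'p'
  2. keep 'a'
  3. substitute 't' -> 's'  (+1)
  4. substitute 't' -> 's'  (+1)
  5. substitute 'e' -> 'i'  (+1)
  6. substitute 'r' -> 'o'  (+1)
  7. keep 'n'
Total edit operations: 4
Edit distance = 4


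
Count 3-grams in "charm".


Word: "charm" (length 5)
Number of 3-grams = length - 3 + 1 = 5 - 3 + 1
= 3


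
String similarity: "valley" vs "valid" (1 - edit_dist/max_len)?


Word 1: "valley" (length 6)
Word 2: "valid" (length 5)
One optimal edit sequence:
  1. keep 'v'
  2. keep 'a'
  3. delete 'l'  (+1)
  4. keep 'l'
  5. substitute 'e' -> 'i'  (+1)
  6. substitute 'y' -> 'd'  (+1)
Edit distance = 3
Max length = max(6, 5) = 6
Similarity = 1 - 3/6
= 0.5000


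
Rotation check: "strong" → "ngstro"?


Word: "strong", Candidate: "ngstro"
Method: check if candidate is substring of word+word
"strongstrong" contains "ngstro"? Yes
Is rotation = Yes


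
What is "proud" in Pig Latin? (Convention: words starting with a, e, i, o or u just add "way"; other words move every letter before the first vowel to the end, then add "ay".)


Word: "proud"
Starts with consonant(s) → move to end, add 'ay'
Consonant cluster: "pr"
Pig Latin = "oudpray"


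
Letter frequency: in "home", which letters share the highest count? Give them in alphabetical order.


Word: "home"
Letter counts:
  'e': 1
  'h': 1
  'm': 1
  'o': 1
Maximum count = 1
Most frequent = 'e', 'h', 'm', 'o' (1 time each)


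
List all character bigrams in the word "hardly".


Word: "hardly" (length 6)
Number of bigrams = 6 - 2 + 1 = 5
  Position 0: "ha"
  Position 1: "ar"
  Position 2: "rd"
  Position 3: "dl"
  Position 4: "ly"
Bigrams = "ha", "ar", "rd", "dl", "ly"


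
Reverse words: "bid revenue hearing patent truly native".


Original: "bid revenue hearing patent truly native"
Words (1..n): bid | revenue | hearing | patent | truly | native
Reversed (n..1): native | truly | patent | hearing | revenue | bid
Result = "native truly patent hearing revenue bid"


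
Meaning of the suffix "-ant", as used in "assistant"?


Suffix: -ant
Example: assistant (assist + -ant)
Meaning = one who / that which


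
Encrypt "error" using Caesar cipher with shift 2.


Word: "error"
Shift: 2
Each letter → (letter + shift) mod 26:
  'e' (4) + 2 = 6 → 'g'
  'r' (17) + 2 = 19 → 't'
  'r' (17) + 2 = 19 → 't'
  'o' (14) + 2 = 16 → 'q'
  'r' (17) + 2 = 19 → 't'
Result = "gttqt"


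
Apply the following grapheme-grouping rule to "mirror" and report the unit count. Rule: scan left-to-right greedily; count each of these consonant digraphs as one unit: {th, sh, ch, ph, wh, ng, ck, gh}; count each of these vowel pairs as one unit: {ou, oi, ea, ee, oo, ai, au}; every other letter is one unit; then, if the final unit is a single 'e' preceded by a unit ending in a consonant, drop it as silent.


Word: "mirror" (6 letters)
Left-to-right scan:
  (1) 'm' (letter)
  (2) 'i' (letter)
  (3) 'r' (letter)
  (4) 'r' (letter)
  (5) 'o' (letter)
  (6) 'r' (letter)
Units from scan: 6
Sound units = 6 units


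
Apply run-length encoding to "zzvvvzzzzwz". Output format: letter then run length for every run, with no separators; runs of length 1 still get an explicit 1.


String: "zzvvvzzzzwz"
Scanning for consecutive runs:
  'z' x 2
  'v' x 3
  'z' x 4
  'w' x 1
  'z' x 1
RLE = "z2v3z4w1z1"


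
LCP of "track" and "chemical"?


Word 1: "track"
Word 2: "chemical"
Comparing from start:
  Pos 0: 't' != 'c' (stop)
LCP = "" (length 0)


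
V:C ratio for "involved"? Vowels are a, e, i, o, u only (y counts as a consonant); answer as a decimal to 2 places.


Word: "involved"
Vowels (a,e,i,o,u): 3
Consonants: 5
Ratio = 3/5
= 0.60


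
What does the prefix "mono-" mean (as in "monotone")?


Prefix: mono-
Example: monotone = mono- + tone
Meaning = one


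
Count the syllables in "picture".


Word: "picture"
Syllable breakdown: pic | ture
Counting: 2 parts
= 2 syllables


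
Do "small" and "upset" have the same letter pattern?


Pattern of "small": [0, 1, 2, 3, 3]
Pattern of "upset": [0, 1, 2, 3, 4]
Patterns do not match
Same pattern = No


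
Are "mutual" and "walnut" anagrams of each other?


Word 1: "mutual" → sorted: almtuu
Word 2: "walnut" → sorted: alntuw
Same letters? almtuu != alntuw
Anagram = No


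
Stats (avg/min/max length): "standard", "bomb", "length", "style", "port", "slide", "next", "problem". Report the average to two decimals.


Lengths: "standard"=8, "bomb"=4, "length"=6, "style"=5, "port"=4, "slide"=5, "next"=4, "problem"=7
Sum = 43, Count = 8
Average = 43/8 = 5.38
= avg=5.38, min=4, max=8


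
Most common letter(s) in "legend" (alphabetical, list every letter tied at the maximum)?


Word: "legend"
Letter counts:
  'd': 1
  'e': 2
  'g': 1
  'l': 1
  'n': 1
Maximum count = 2
Most frequent = 'e' (2 times each)


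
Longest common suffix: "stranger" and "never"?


Word 1: "stranger"
Word 2: "never"
Comparing from end:
  Pos -1: 'r' == 'r'
  Pos -2: 'e' == 'e'
  Pos -3: 'g' != 'v' (stop)
LCS = "er" (length 2)


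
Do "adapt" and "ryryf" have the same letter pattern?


Pattern of "adapt": [0, 1, 0, 2, 3]
Pattern of "ryryf": [0, 1, 0, 1, 2]
Patterns do not match
Same pattern = No


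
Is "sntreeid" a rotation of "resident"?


Word: "resident", Candidate: "sntreeid"
Method: check if candidate is substring of word+word
"residentresident" contains "sntreeid"? No
Is rotation = No


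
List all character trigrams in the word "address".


Word: "address" (length 7)
Number of trigrams = 7 - 3 + 1 = 5
  Position 0: "add"
  Position 1: "ddr"
  Position 2: "dre"
  Position 3: "res"
  Position 4: "ess"
Trigrams = "add", "ddr", "dre", "res", "ess"


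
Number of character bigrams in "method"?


Word: "method" (length 6)
Number of 2-grams = length - 2 + 1 = 6 - 2 + 1
= 5


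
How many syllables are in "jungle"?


Word: "jungle"
Syllable breakdown: jun-gle
Counting: 2 parts
= 2 syllables


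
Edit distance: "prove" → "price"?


Word 1: "prove" (length 5)
Word 2: "price" (length 5)
One optimal edit sequence (insert/delete/substitute each cost 1):
  1. keep 'p'
  2. keep 'r'
  3. substitute 'o' -> 'i'  (+1)
  4. substitute 'v' -> 'c'  (+1)
  5. keep 'e'
Total edit operations: 2
Edit distance = 2


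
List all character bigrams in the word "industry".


Word: "industry" (length 8)
Number of bigrams = 8 - 2 + 1 = 7
  Position 0: "in"
  Position 1: "nd"
  Position 2: "du"
  Position 3: "us"
  Position 4: "st"
  Position 5: "tr"
  Position 6: "ry"
Bigrams = "in", "nd", "du", "us", "st", "tr", "ry"


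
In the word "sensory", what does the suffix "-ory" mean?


Suffix: -ory
As in: sensory -> sense + -ory, with a spelling change
Meaning = relating to / place for


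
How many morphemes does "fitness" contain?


Word: "fitness"
Morphemes: fit / -ness
Each morpheme carries meaning
= 2 morphemes


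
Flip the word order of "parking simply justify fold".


Original: "parking simply justify fold"
Words (1..n): parking | simply | justify | fold
Reversed (n..1): fold | justify | simply | parking
Result = "fold justify simply parking"


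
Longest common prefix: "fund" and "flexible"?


Word 1: "fund"
Word 2: "flexible"
Comparing from start:
  Pos 0: 'f' == 'f'
  Pos 1: 'u' != 'l' (stop)
LCP = "f" (length 1)


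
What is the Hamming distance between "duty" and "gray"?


Comparing character by character (same length = 4):
  Pos 0: 'd' vs 'g' !=
  Pos 1: 'u' vs 'r' !=
  Pos 2: 't' vs 'a' !=
  Pos 3: 'y' vs 'y' =
Hamming distance = 3


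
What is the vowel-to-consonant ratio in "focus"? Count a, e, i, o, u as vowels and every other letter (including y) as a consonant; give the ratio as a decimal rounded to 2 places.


Word: "focus"
Vowels (a,e,i,o,u): 2
Consonants: 3
Ratio = 2/3
= 0.67


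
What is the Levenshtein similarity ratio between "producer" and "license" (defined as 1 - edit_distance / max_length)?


Word 1: "producer" (length 8)
Word 2: "license" (length 7)
One optimal edit sequence:
  1. substitute 'p' -> 'l'  (+1)
  2. substitute 'r' -> 'i'  (+1)
  3. substitute 'o' -> 'c'  (+1)
  4. substitute 'd' -> 'e'  (+1)
  5. substitute 'u' -> 'n'  (+1)
  6. substitute 'c' -> 's'  (+1)
  7. keep 'e'
  8. delete 'r'  (+1)
Edit distance = 7
Max length = max(8, 7) = 8
Similarity = 1 - 7/8
= 0.1250


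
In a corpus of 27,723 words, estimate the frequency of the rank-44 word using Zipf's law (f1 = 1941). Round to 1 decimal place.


Zipf's law: f(r) = f(1) / r
f(1) = 1941
f(44) = 1941 / 44
= 44.1 occurrences


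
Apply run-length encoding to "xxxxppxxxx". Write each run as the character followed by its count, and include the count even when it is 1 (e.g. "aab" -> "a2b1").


String: "xxxxppxxxx"
Scanning for consecutive runs:
  'x' x 4
  'p' x 2
  'x' x 4
RLE = "x4p2x4"


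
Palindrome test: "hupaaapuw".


Word: "hupaaapuw"
Reversed: "wupaaapuh"
Forward == Backward? hupaaapuw != wupaaapuh
Palindrome = No


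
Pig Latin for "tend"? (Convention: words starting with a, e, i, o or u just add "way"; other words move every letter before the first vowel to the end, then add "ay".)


Word: "tend"
Starts with consonant(s) → move to end, add 'ay'
Consonant cluster: "t"
Pig Latin = "endtay"


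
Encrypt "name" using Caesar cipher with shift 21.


Word: "name"
Shift: 21
Each letter → (letter + shift) mod 26:
  'n' (13) + 21 = 8 → 'i'
  'a' (0) + 21 = 21 → 'v'
  'm' (12) + 21 = 7 → 'h'
  'e' (4) + 21 = 25 → 'z'
Result = "ivhz"


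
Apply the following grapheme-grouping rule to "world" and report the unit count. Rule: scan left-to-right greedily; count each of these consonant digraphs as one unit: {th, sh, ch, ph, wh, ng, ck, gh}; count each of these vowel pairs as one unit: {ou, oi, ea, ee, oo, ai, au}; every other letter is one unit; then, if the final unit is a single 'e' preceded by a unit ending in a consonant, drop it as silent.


Word: "world" (5 letters)
Left-to-right scan:
  1. 'w' (letter)
  2. 'o' (letter)
  3. 'r' (letter)
  4. 'l' (letter)
  5. 'd' (letter)
Units from scan: 5
Sound units = 5 units


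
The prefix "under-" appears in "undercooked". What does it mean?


Prefix: under-
Example: undercooked (under- + cooked)
Meaning = insufficient


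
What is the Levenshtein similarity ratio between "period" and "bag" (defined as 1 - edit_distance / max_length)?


Word 1: "period" (length 6)
Word 2: "bag" (length 3)
One optimal edit sequence:
  1. delete 'p'  (+1)
  2. delete 'e'  (+1)
  3. delete 'r'  (+1)
  4. substitute 'i' -> 'b'  (+1)
  5. substitute 'o' -> 'a'  (+1)
  6. substitute 'd' -> 'g'  (+1)
Edit distance = 6
Max length = max(6, 3) = 6
Similarity = 1 - 6/6
= 0.0000


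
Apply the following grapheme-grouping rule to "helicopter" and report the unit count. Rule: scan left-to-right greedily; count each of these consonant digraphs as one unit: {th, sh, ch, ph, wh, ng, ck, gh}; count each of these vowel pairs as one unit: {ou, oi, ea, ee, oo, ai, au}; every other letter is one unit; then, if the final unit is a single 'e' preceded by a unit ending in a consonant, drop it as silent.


Word: "helicopter" (10 letters)
Left-to-right scan:
  (1) 'h' (letter)
  (2) 'e' (letter)
  (3) 'l' (letter)
  (4) 'i' (letter)
  (5) 'c' (letter)
  (6) 'o' (letter)
  (7) 'p' (letter)
  (8) 't' (letter)
  (9) 'e' (letter)
  (10) 'r' (letter)
Units from scan: 10
Sound units = 10 units


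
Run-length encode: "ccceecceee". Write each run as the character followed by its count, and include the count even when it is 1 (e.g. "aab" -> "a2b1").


String: "ccceecceee"
Scanning for consecutive runs:
  'c' x 3
  'e' x 2
  'c' x 2
  'e' x 3
RLE = "c3e2c2e3"


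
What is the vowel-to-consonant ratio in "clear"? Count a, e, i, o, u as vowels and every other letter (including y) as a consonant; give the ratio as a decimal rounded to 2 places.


Word: "clear"
Vowels (a,e,i,o,u): 2
Consonants: 3
Ratio = 2/3
= 0.67


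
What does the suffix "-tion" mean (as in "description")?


Suffix: -tion
Example: description (describe + -tion, with a spelling change)
Meaning = act or process


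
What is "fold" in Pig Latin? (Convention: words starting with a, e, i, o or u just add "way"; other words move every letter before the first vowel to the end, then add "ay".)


Word: "fold"
Starts with consonant(s) → move to end, add 'ay'
Consonant cluster: "f"
Pig Latin = "oldfay"


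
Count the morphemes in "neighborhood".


Word: "neighborhood"
Morphemes: neighbor / -hood
Each morpheme carries meaning
= 2 morphemes


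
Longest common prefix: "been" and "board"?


Word 1: "been"
Word 2: "board"
Comparing from start:
  Pos 0: 'b' == 'b'
  Pos 1: 'e' != 'o' (stop)
LCP = "b" (length 1)


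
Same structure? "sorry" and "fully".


Pattern of "sorry": [0, 1, 2, 2, 3]
Pattern of "fully": [0, 1, 2, 2, 3]
Patterns match
Same pattern = Yes


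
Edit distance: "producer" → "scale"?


Word 1: "producer" (length 8)
Word 2: "scale" (length 5)
One optimal edit sequence (insert/delete/substitute each cost 1):
  1. delete 'p'  (+1)
  2. delete 'r'  (+1)
  3. substitute 'o' -> 's'  (+1)
  4. substitute 'd' -> 'c'  (+1)
  5. substitute 'u' -> 'a'  (+1)
  6. substitute 'c' -> 'l'  (+1)
  7. keep 'e'
  8. delete 'r'  (+1)
Total edit operations: 7
Edit distance = 7


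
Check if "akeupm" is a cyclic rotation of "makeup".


Word: "makeup", Candidate: "akeupm"
Method: check if candidate is substring of word+word
"makeupmakeup" contains "akeupm"? Yes
Is rotation = Yes


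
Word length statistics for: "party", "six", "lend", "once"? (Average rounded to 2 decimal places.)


Lengths: "party"=5, "six"=3, "lend"=4, "once"=4
Sum = 16, Count = 4
Average = 16/4 = 4.00
= avg=4.00, min=3, max=5


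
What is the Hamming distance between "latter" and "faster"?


Comparing character by character (same length = 6):
  Pos 0: 'l' vs 'f' !=
  Pos 1: 'a' vs 'a' =
  Pos 2: 't' vs 's' !=
  Pos 3: 't' vs 't' =
  Pos 4: 'e' vs 'e' =
  Pos 5: 'r' vs 'r' =
Hamming distance = 2


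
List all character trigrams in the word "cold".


Word: "cold" (length 4)
Number of trigrams = 4 - 3 + 1 = 2
  Position 0: "col"
  Position 1: "old"
Trigrams = "col", "old"


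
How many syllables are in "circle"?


Word: "circle"
Syllable breakdown: cir · cle
Counting: 2 parts
= 2 syllables


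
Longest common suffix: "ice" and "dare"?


Word 1: "ice"
Word 2: "dare"
Comparing from end:
  Pos -1: 'e' == 'e'
  Pos -2: 'c' != 'r' (stop)
LCS = "e" (length 1)


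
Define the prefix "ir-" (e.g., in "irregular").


Prefix: ir-
Example: irregular = ir- + regular
Meaning = not


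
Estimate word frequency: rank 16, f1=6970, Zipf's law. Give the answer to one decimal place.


Zipf's law: f(r) = f(1) / r
f(1) = 6970
f(16) = 6970 / 16
= 435.6 occurrences


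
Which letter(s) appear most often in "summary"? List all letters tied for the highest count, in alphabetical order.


Word: "summary"
Letter counts:
  'a': 1
  'm': 2
  'r': 1
  's': 1
  'u': 1
  'y': 1
Maximum count = 2
Most frequent = 'm' (2 times each)


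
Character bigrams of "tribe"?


Word: "tribe" (length 5)
Number of bigrams = 5 - 2 + 1 = 4
  Position 0: "tr"
  Position 1: "ri"
  Position 2: "ib"
  Position 3: "be"
Bigrams = "tr", "ri", "ib", "be"


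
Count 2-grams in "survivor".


Word: "survivor" (length 8)
Number of 2-grams = length - 2 + 1 = 8 - 2 + 1
= 7


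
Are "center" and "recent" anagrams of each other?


Word 1: "center" → sorted: ceenrt
Word 2: "recent" → sorted: ceenrt
Same letters? ceenrt == ceenrt
Anagram = Yes


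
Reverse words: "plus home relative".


Original: "plus home relative"
Words (1..n): plus | home | relative
Reversed (n..1): relative | home | plus
Result = "relative home plus"


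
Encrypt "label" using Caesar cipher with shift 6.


Word: "label"
Shift: 6
Each letter → (letter + shift) mod 26:
  'l' (11) + 6 = 17 → 'r'
  'a' (0) + 6 = 6 → 'g'
  'b' (1) + 6 = 7 → 'h'
  'e' (4) + 6 = 10 → 'k'
  'l' (11) + 6 = 17 → 'r'
Result = "rghkr"


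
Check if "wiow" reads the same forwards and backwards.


Word: "wiow"
Reversed: "woiw"
Forward == Backward? wiow != woiw
Palindrome = No


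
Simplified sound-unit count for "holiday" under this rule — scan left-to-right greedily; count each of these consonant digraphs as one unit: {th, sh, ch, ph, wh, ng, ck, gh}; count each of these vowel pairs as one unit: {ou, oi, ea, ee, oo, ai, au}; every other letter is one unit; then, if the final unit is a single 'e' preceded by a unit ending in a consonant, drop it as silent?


Word: "holiday" (7 letters)
Left-to-right scan:
  [1] 'h' (letter)
  [2] 'o' (letter)
  [3] 'l' (letter)
  [4] 'i' (letter)
  [5] 'd' (letter)
  [6] 'a' (letter)
  [7] 'y' (letter)
Units from scan: 7
Sound units = 7 units


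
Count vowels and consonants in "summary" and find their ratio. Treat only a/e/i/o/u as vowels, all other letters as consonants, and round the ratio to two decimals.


Word: "summary"
Vowels (a,e,i,o,u): 2
Consonants: 5
Ratio = 2/5
= 0.40


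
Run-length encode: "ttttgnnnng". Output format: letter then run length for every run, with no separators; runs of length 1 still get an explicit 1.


String: "ttttgnnnng"
Scanning for consecutive runs:
  't' x 4
  'g' x 1
  'n' x 4
  'g' x 1
RLE = "t4g1n4g1"


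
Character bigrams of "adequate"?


Word: "adequate" (length 8)
Number of bigrams = 8 - 2 + 1 = 7
  Position 0: "ad"
  Position 1: "de"
  Position 2: "eq"
  Position 3: "qu"
  Position 4: "ua"
  Position 5: "at"
  Position 6: "te"
Bigrams = "ad", "de", "eq", "qu", "ua", "at", "te"


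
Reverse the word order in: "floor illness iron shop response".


Original: "floor illness iron shop response"
Words (1..n): floor | illness | iron | shop | response
Reversed (n..1): response | shop | iron | illness | floor
Result = "response shop iron illness floor"


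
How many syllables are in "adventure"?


Word: "adventure"
Syllable breakdown: ad | ven | ture
Counting: 3 parts
= 3 syllables


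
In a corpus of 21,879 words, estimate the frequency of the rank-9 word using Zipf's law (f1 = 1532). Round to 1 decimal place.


Zipf's law: f(r) = f(1) / r
f(1) = 1532
f(9) = 1532 / 9
= 170.2 occurrences


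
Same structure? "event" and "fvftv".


Pattern of "event": [0, 1, 0, 2, 3]
Pattern of "fvftv": [0, 1, 0, 2, 1]
Patterns do not match
Same pattern = No


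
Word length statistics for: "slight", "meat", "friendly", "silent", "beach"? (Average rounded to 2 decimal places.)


Lengths: "slight"=6, "meat"=4, "friendly"=8, "silent"=6, "beach"=5
Sum = 29, Count = 5
Average = 29/5 = 5.80
= avg=5.80, min=4, max=8


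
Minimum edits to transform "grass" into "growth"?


Word 1: "grass" (length 5)
Word 2: "growth" (length 6)
One optimal edit sequence (insert/delete/substitute each cost 1):
  1. keep 'g'
  2. keep 'r'
  3. insert 'o'  (+1)
  4. substitute 'a' -> 'w'  (+1)
  5. substitute 's' -> 't'  (+1)
  6. substitute 's' -> 'h'  (+1)
Total edit operations: 4
Edit distance = 4


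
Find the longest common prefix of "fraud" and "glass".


Word 1: "fraud"
Word 2: "glass"
Comparing from start:
  Pos 0: 'f' != 'g' (stop)
LCP = "" (length 0)


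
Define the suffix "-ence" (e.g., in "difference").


Suffix: -ence
Example: difference = differ + -ence
Meaning = state of


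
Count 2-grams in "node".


Word: "node" (length 4)
Number of 2-grams = length - 2 + 1 = 4 - 2 + 1
= 3


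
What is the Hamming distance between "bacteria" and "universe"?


Comparing character by character (same length = 8):
  Pos 0: 'b' vs 'u' !=
  Pos 1: 'a' vs 'n' !=
  Pos 2: 'c' vs 'i' !=
  Pos 3: 't' vs 'v' !=
  Pos 4: 'e' vs 'e' =
  Pos 5: 'r' vs 'r' =
  Pos 6: 'i' vs 's' !=
  Pos 7: 'a' vs 'e' !=
Hamming distance = 6


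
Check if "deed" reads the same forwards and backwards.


Word: "deed"
Reversed: "deed"
Forward == Backward? deed == deed
Palindrome = Yes


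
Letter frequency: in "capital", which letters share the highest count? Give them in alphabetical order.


Word: "capital"
Letter counts:
  'a': 2
  'c': 1
  'i': 1
  'l': 1
  'p': 1
  't': 1
Maximum count = 2
Most frequent = 'a' (2 times each)


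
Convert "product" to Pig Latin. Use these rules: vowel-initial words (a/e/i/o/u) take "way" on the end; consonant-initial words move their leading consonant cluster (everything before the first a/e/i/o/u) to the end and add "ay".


Word: "product"
Starts with consonant(s) → move to end, add 'ay'
Consonant cluster: "pr"
Pig Latin = "oductpray"


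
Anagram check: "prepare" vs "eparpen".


Word 1: "prepare" → sorted: aeepprr
Word 2: "eparpen" → sorted: aeenppr
Same letters? aeepprr != aeenppr
Anagram = No


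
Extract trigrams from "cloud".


Word: "cloud" (length 5)
Number of trigrams = 5 - 3 + 1 = 3
  Position 0: "clo"
  Position 1: "lou"
  Position 2: "oud"
Trigrams = "clo", "lou", "oud"


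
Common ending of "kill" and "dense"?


Word 1: "kill"
Word 2: "dense"
Comparing from end:
  Pos -1: 'l' != 'e' (stop)
LCS = "" (length 0)


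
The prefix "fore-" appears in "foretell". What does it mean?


Prefix: fore-
As in: foretell -> fore- + tell
Meaning = before


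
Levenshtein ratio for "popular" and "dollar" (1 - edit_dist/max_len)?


Word 1: "popular" (length 7)
Word 2: "dollar" (length 6)
One optimal edit sequence:
  1. substitute 'p' -> 'd'  (+1)
  2. keep 'o'
  3. delete 'p'  (+1)
  4. substitute 'u' -> 'l'  (+1)
  5. keep 'l'
  6. keep 'a'
  7. keep 'r'
Edit distance = 3
Max length = max(7, 6) = 7
Similarity = 1 - 3/7
= 0.5714


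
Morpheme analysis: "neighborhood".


Word: "neighborhood"
Morphemes: neighbor / -hood
Each morpheme carries meaning
= 2 morphemes


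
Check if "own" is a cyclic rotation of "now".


Word: "now", Candidate: "own"
Method: check if candidate is substring of word+word
"nownow" contains "own"? Yes
Is rotation = Yes


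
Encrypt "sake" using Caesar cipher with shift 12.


Word: "sake"
Shift: 12
Each letter → (letter + shift) mod 26:
  's' (18) + 12 = 4 → 'e'
  'a' (0) + 12 = 12 → 'm'
  'k' (10) + 12 = 22 → 'w'
  'e' (4) + 12 = 16 → 'q'
Result = "emwq"


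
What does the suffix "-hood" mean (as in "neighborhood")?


Suffix: -hood
Example: neighborhood = neighbor + -hood
Meaning = state / condition


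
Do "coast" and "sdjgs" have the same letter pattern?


Pattern of "coast": [0, 1, 2, 3, 4]
Pattern of "sdjgs": [0, 1, 2, 3, 0]
Patterns do not match
Same pattern = No


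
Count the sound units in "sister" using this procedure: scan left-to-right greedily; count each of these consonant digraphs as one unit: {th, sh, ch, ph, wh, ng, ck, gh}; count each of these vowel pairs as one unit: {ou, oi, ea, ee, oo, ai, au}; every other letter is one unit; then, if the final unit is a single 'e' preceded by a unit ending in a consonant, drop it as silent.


Word: "sister" (6 letters)
Left-to-right scan:
  [1] 's' (letter)
  [2] 'i' (letter)
  [3] 's' (letter)
  [4] 't' (letter)
  [5] 'e' (letter)
  [6] 'r' (letter)
Units from scan: 6
Sound units = 6 units
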